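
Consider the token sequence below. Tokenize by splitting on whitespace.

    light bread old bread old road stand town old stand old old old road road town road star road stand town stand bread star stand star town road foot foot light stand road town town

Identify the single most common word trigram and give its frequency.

Trigram frequencies (highest first):
  road stand town: 2
  light bread old: 1
  bread old bread: 1
  old bread old: 1
  bread old road: 1
  old road stand: 1
  … (26 more, each ≤ 1)

"road stand town", 2 times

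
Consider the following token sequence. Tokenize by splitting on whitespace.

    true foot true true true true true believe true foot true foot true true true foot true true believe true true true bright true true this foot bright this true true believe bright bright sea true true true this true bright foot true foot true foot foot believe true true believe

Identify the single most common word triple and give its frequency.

Trigram frequencies (highest first):
  true true true: 6
  true foot true: 5
  true true believe: 4
  foot true true: 3
  foot true foot: 3
  true believe true: 2
  … (24 more, each ≤ 2)

"true true true", 6 times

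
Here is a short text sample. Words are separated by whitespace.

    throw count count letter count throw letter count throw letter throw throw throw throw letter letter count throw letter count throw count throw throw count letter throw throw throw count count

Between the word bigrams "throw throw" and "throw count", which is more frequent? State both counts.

"throw throw": 6 occurrences
"throw count": 4 occurrences

"throw throw" (6 vs 4)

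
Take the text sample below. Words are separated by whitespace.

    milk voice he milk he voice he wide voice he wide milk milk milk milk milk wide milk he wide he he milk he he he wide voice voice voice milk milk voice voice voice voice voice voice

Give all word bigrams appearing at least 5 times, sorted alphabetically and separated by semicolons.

Bigram counts meeting the condition (at least 5 times):
  milk milk: 5
  voice voice: 7

milk milk; voice voice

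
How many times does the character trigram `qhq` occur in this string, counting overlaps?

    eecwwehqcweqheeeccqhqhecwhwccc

1

Sliding a length-3 window over the 30 characters (28 positions):
  position 19–21: qhq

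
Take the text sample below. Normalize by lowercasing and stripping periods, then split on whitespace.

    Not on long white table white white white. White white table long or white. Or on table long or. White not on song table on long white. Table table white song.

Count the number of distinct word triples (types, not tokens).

31 tokens → 29 trigram windows in total.
Repeated trigrams (each contributes count−1 duplicates):
  white white white: 3
  long or white: 2
  long white table: 2
  on long white: 2
  table long or: 2
6 duplicate windows → 29 − 6 = 23 distinct.

23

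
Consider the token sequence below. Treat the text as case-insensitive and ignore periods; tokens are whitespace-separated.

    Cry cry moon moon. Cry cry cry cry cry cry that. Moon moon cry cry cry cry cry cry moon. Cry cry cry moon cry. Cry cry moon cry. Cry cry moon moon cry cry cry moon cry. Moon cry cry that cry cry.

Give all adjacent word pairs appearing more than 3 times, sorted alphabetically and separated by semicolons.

Bigram counts meeting the condition (more than 3 times):
  cry cry: 21
  cry moon: 7
  moon cry: 8

cry cry; cry moon; moon cry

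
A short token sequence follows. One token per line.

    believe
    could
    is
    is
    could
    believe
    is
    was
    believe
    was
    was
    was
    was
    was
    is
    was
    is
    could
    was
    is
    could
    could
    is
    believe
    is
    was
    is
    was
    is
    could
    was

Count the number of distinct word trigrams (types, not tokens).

20

31 tokens → 29 trigram windows in total.
Repeated trigrams (each contributes count−1 duplicates):
  is was is: 3
  was is could: 3
  was was was: 3
  believe is was: 2
  is could was: 2
  was is was: 2
9 duplicate windows → 29 − 9 = 20 distinct.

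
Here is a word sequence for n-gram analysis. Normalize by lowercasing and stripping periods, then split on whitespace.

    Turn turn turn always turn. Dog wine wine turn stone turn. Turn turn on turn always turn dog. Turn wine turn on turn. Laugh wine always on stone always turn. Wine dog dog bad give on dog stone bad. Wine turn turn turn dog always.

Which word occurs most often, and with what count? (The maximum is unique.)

"turn", 17 times

Unigram frequencies (highest first):
  turn: 17
  dog: 6
  wine: 6
  always: 5
  on: 4
  stone: 3
  … (3 more, each ≤ 2)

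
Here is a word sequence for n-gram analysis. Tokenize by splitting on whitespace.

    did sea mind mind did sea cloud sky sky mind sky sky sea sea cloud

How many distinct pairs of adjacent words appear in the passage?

11

15 tokens → 14 bigram windows in total.
Repeated bigrams (each contributes count−1 duplicates):
  did sea: 2
  sea cloud: 2
  sky sky: 2
3 duplicate windows → 14 − 3 = 11 distinct.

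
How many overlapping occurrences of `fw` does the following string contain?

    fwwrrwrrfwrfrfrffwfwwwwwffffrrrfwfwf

6

Sliding a length-2 window over the 36 characters (35 positions):
  position 1–2: fw
  position 9–10: fw
  position 17–18: fw
  position 19–20: fw
  position 32–33: fw
  position 34–35: fw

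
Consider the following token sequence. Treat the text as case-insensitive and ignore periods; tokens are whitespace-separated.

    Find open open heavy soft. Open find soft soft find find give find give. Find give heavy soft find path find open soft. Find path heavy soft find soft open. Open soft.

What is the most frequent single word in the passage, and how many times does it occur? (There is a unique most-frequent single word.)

Unigram frequencies (highest first):
  find: 10
  soft: 8
  open: 6
  heavy: 3
  give: 3
  path: 2

"find", 10 times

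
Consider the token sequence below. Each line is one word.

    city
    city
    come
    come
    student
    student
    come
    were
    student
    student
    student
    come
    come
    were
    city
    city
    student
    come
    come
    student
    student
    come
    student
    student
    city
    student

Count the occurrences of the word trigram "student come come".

2

Scanning the 24 overlapping trigram windows for "student come come":
  position 11–13: student come come
  position 17–19: student come come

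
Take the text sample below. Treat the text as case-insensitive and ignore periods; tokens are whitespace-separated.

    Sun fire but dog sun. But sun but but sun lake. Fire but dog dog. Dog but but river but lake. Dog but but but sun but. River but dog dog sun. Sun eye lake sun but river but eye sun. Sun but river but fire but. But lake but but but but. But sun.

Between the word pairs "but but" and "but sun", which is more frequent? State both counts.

"but but": 9 occurrences
"but sun": 4 occurrences

"but but" (9 vs 4)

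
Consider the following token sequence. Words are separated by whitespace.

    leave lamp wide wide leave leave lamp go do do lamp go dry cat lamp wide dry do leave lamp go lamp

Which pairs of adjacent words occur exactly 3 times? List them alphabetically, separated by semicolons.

lamp go; leave lamp

Bigram counts meeting the condition (exactly 3 times):
  lamp go: 3
  leave lamp: 3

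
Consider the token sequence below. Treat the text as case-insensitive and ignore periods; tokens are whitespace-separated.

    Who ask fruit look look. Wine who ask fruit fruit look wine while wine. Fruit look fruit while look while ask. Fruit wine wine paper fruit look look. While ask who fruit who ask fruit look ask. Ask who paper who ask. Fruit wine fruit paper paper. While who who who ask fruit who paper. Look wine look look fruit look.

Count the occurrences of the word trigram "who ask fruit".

5

Scanning the 59 overlapping trigram windows for "who ask fruit":
  position 1–3: who ask fruit
  position 7–9: who ask fruit
  position 33–35: who ask fruit
  position 41–43: who ask fruit
  position 51–53: who ask fruit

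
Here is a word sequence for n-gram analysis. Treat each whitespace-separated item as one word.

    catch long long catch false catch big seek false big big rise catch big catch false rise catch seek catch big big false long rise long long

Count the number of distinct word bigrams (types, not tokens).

20

27 tokens → 26 bigram windows in total.
Repeated bigrams (each contributes count−1 duplicates):
  catch big: 3
  big big: 2
  catch false: 2
  long long: 2
  rise catch: 2
6 duplicate windows → 26 − 6 = 20 distinct.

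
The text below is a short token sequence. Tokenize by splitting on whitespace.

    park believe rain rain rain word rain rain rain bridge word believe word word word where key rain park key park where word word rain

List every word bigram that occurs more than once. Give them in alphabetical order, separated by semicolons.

rain rain; word rain; word word

Bigram counts meeting the condition (more than once):
  rain rain: 4
  word rain: 2
  word word: 3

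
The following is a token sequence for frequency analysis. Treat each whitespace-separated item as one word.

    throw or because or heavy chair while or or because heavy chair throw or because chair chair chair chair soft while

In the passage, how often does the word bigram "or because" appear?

Scanning the 20 overlapping bigram windows for "or because":
  position 2–3: or because
  position 9–10: or because
  position 14–15: or because

3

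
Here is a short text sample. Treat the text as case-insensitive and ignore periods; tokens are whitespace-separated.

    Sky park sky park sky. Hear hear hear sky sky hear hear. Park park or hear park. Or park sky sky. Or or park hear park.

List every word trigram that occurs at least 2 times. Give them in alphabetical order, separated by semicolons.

Trigram counts meeting the condition (at least 2 times):
  sky hear hear: 2
  sky park sky: 2

sky hear hear; sky park sky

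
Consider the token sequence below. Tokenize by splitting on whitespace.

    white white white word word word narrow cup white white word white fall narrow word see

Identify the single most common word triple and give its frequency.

Trigram frequencies (highest first):
  white white word: 2
  white white white: 1
  white word word: 1
  word word word: 1
  word word narrow: 1
  word narrow cup: 1
  … (7 more, each ≤ 1)

"white white word", 2 times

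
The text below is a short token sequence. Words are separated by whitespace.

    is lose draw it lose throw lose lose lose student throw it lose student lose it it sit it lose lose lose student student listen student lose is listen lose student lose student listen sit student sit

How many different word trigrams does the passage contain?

37 tokens → 35 trigram windows in total.
Repeated trigrams (each contributes count−1 duplicates):
  lose lose lose: 2
  lose lose student: 2
  lose student lose: 2
3 duplicate windows → 35 − 3 = 32 distinct.

32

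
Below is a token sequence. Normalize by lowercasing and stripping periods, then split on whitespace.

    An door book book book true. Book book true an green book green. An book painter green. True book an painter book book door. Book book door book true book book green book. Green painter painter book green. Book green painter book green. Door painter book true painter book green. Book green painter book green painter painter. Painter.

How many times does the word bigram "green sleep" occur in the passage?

0

Scanning the 57 overlapping bigram windows for "green sleep":
  (none found)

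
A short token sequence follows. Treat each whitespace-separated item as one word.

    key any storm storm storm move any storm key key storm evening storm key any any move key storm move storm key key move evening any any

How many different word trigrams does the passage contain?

27 tokens → 25 trigram windows in total.
Repeated trigrams (each contributes count−1 duplicates):
  storm key key: 2
1 duplicate windows → 25 − 1 = 24 distinct.

24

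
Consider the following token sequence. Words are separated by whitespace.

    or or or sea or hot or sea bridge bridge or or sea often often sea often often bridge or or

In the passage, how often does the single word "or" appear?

Scanning the 21 tokens for "or":
  position 1: or
  position 2: or
  position 3: or
  position 5: or
  position 7: or
  position 11: or
  position 12: or
  position 20: or
  position 21: or

9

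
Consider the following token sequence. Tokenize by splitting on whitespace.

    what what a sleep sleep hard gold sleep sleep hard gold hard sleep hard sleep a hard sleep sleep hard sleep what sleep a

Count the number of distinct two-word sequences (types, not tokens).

24 tokens → 23 bigram windows in total.
Repeated bigrams (each contributes count−1 duplicates):
  hard sleep: 4
  sleep hard: 4
  sleep sleep: 3
  hard gold: 2
  sleep a: 2
10 duplicate windows → 23 − 10 = 13 distinct.

13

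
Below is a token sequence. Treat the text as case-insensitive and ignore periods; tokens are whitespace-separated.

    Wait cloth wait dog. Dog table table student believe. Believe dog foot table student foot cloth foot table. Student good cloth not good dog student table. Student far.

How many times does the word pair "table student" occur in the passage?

4

Scanning the 27 overlapping bigram windows for "table student":
  position 7–8: table student
  position 13–14: table student
  position 18–19: table student
  position 26–27: table student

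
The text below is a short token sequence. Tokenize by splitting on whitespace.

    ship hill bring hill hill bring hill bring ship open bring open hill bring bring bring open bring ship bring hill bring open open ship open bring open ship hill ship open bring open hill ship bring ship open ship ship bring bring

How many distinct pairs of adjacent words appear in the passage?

15

43 tokens → 42 bigram windows in total.
Repeated bigrams (each contributes count−1 duplicates):
  bring open: 5
  hill bring: 5
  open bring: 4
  ship open: 4
  bring bring: 3
  bring hill: 3
  bring ship: 3
  open ship: 3
  … (4 more repeated)
27 duplicate windows → 42 − 27 = 15 distinct.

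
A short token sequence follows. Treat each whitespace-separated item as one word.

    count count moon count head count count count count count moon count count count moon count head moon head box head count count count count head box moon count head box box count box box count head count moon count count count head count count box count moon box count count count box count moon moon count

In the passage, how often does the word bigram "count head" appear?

6

Scanning the 56 overlapping bigram windows for "count head":
  position 4–5: count head
  position 16–17: count head
  position 25–26: count head
  position 29–30: count head
  position 36–37: count head
  position 42–43: count head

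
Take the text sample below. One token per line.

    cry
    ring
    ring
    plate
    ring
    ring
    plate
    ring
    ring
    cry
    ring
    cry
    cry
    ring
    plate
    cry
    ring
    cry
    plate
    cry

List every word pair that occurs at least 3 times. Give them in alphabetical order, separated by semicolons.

Bigram counts meeting the condition (at least 3 times):
  cry ring: 4
  ring cry: 3
  ring plate: 3
  ring ring: 3

cry ring; ring cry; ring plate; ring ring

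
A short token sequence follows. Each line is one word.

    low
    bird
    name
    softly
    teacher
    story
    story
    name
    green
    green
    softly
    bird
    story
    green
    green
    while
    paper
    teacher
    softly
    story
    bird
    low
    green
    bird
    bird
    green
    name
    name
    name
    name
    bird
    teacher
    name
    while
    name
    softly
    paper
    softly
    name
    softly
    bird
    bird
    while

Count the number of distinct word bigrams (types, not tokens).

43 tokens → 42 bigram windows in total.
Repeated bigrams (each contributes count−1 duplicates):
  name name: 3
  name softly: 3
  bird bird: 2
  green green: 2
  softly bird: 2
7 duplicate windows → 42 − 7 = 35 distinct.

35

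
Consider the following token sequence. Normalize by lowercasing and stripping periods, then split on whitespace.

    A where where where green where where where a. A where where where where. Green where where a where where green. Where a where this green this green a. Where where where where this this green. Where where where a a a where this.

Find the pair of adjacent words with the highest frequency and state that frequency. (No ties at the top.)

"where where", 14 times

Bigram frequencies (highest first):
  where where: 14
  a where: 6
  green where: 4
  where a: 4
  where green: 3
  a a: 3
  … (5 more, each ≤ 3)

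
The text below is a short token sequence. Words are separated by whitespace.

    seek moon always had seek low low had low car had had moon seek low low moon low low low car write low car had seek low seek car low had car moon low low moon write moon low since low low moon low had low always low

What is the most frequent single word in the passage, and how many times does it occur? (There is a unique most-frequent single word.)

Unigram frequencies (highest first):
  low: 19
  moon: 7
  had: 7
  seek: 5
  car: 5
  always: 2
  … (2 more, each ≤ 2)

"low", 19 times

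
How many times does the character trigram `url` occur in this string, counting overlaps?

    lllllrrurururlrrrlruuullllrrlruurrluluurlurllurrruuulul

Sliding a length-3 window over the 55 characters (53 positions):
  position 12–14: url
  position 39–41: url
  position 42–44: url

3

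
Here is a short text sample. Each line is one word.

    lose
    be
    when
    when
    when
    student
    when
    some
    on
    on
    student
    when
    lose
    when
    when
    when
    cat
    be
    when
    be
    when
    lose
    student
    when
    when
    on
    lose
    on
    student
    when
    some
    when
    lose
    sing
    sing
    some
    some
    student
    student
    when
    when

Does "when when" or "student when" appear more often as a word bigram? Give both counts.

"when when": 6 occurrences
"student when": 5 occurrences

"when when" (6 vs 5)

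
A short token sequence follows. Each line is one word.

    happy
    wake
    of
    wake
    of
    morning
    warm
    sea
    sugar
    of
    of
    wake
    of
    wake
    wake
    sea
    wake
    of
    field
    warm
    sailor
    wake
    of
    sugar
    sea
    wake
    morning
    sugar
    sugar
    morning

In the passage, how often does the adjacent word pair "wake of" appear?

Scanning the 29 overlapping bigram windows for "wake of":
  position 2–3: wake of
  position 4–5: wake of
  position 12–13: wake of
  position 17–18: wake of
  position 22–23: wake of

5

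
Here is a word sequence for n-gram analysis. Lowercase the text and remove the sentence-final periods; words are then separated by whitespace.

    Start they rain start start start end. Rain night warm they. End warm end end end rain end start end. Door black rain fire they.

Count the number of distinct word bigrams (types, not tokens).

25 tokens → 24 bigram windows in total.
Repeated bigrams (each contributes count−1 duplicates):
  end end: 2
  end rain: 2
  start end: 2
  start start: 2
4 duplicate windows → 24 − 4 = 20 distinct.

20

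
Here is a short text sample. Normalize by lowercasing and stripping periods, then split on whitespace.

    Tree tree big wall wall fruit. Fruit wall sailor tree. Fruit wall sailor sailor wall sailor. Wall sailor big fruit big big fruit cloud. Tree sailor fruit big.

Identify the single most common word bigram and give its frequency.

"wall sailor", 4 times

Bigram frequencies (highest first):
  wall sailor: 4
  fruit wall: 2
  sailor wall: 2
  big fruit: 2
  fruit big: 2
  tree tree: 1
  … (14 more, each ≤ 1)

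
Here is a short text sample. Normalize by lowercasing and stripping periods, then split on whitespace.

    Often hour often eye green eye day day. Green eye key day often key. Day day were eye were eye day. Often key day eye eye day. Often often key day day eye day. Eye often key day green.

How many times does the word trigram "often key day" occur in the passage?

4

Scanning the 37 overlapping trigram windows for "often key day":
  position 13–15: often key day
  position 22–24: often key day
  position 29–31: often key day
  position 36–38: often key day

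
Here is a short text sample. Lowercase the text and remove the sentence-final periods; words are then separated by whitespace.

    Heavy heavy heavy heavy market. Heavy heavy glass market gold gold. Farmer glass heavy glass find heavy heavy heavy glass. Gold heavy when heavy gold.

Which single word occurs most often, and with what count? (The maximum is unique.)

Unigram frequencies (highest first):
  heavy: 12
  glass: 4
  gold: 4
  market: 2
  farmer: 1
  find: 1
  … (1 more, each ≤ 1)

"heavy", 12 times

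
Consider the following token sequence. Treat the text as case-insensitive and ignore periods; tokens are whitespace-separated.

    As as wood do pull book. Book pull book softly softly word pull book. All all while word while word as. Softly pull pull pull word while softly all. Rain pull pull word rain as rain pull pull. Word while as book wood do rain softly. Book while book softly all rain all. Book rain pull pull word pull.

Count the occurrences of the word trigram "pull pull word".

Scanning the 57 overlapping trigram windows for "pull pull word":
  position 24–26: pull pull word
  position 31–33: pull pull word
  position 37–39: pull pull word
  position 56–58: pull pull word

4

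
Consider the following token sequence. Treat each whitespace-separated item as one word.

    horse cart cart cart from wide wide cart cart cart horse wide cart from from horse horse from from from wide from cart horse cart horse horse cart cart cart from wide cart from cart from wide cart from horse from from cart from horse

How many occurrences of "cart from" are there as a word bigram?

7

Scanning the 44 overlapping bigram windows for "cart from":
  position 4–5: cart from
  position 13–14: cart from
  position 30–31: cart from
  position 33–34: cart from
  position 35–36: cart from
  position 38–39: cart from
  position 43–44: cart from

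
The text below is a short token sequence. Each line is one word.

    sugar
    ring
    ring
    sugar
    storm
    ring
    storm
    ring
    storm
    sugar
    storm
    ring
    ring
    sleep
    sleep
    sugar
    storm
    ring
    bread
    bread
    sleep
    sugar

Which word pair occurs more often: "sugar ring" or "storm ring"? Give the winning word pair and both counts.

"sugar ring": 1 occurrence
"storm ring": 4 occurrences

"storm ring" (4 vs 1)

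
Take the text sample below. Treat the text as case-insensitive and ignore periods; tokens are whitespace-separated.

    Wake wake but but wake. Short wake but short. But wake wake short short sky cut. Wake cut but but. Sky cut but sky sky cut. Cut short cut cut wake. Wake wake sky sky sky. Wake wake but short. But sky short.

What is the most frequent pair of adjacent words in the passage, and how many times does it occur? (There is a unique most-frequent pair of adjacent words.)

"wake wake", 5 times

Bigram frequencies (highest first):
  wake wake: 5
  wake but: 3
  sky cut: 3
  but sky: 3
  sky sky: 3
  but but: 2
  … (16 more, each ≤ 2)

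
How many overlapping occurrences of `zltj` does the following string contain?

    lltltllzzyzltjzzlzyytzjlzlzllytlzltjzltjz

Sliding a length-4 window over the 41 characters (38 positions):
  position 11–14: zltj
  position 33–36: zltj
  position 37–40: zltj

3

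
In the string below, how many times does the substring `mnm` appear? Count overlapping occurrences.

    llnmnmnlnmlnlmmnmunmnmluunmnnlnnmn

Sliding a length-3 window over the 34 characters (32 positions):
  position 4–6: mnm
  position 15–17: mnm
  position 20–22: mnm

3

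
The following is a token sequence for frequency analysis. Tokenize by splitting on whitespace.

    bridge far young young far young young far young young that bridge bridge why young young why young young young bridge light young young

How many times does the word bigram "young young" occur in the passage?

Scanning the 23 overlapping bigram windows for "young young":
  position 3–4: young young
  position 6–7: young young
  position 9–10: young young
  position 15–16: young young
  position 18–19: young young
  position 19–20: young young
  position 23–24: young young

7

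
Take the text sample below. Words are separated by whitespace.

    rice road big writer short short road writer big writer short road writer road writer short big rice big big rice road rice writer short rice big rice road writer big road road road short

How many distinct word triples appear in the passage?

35 tokens → 33 trigram windows in total.
Repeated trigrams (each contributes count−1 duplicates):
  big rice road: 2
  big writer short: 2
  road writer big: 2
  short road writer: 2
4 duplicate windows → 33 − 4 = 29 distinct.

29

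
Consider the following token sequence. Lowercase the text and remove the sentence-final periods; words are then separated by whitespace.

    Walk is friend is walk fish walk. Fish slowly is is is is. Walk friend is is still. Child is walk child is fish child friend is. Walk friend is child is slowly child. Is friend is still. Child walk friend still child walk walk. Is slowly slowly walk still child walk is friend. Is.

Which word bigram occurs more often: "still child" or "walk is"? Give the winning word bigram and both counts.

"still child" (4 vs 3)

"still child": 4 occurrences
"walk is": 3 occurrences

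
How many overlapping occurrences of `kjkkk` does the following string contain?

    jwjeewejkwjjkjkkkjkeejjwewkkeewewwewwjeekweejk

Sliding a length-5 window over the 46 characters (42 positions):
  position 13–17: kjkkk

1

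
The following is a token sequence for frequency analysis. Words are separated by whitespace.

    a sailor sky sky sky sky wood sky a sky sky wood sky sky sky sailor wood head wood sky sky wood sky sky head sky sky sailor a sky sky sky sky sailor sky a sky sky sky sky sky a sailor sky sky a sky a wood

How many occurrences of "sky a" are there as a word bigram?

Scanning the 48 overlapping bigram windows for "sky a":
  position 8–9: sky a
  position 35–36: sky a
  position 41–42: sky a
  position 45–46: sky a
  position 47–48: sky a

5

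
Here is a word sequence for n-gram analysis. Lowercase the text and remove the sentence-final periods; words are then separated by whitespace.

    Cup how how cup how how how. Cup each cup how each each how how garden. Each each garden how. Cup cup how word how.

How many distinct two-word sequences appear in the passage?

15

25 tokens → 24 bigram windows in total.
Repeated bigrams (each contributes count−1 duplicates):
  cup how: 4
  how how: 4
  how cup: 3
  each each: 2
9 duplicate windows → 24 − 9 = 15 distinct.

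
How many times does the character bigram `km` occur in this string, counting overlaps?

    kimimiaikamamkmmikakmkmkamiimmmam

Sliding a length-2 window over the 33 characters (32 positions):
  position 14–15: km
  position 20–21: km
  position 22–23: km

3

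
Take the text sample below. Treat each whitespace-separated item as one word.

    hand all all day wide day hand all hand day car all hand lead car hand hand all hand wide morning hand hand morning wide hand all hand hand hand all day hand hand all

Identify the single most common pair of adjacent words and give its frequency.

Bigram frequencies (highest first):
  hand all: 6
  hand hand: 5
  all hand: 4
  all day: 2
  day hand: 2
  all all: 1
  … (14 more, each ≤ 1)

"hand all", 6 times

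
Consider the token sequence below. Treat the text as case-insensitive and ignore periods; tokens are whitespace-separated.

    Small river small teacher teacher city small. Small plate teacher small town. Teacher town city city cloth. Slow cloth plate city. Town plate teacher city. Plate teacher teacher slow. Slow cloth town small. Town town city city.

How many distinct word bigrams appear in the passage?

28

37 tokens → 36 bigram windows in total.
Repeated bigrams (each contributes count−1 duplicates):
  plate teacher: 3
  city city: 2
  slow cloth: 2
  small town: 2
  teacher city: 2
  teacher teacher: 2
  town city: 2
8 duplicate windows → 36 − 8 = 28 distinct.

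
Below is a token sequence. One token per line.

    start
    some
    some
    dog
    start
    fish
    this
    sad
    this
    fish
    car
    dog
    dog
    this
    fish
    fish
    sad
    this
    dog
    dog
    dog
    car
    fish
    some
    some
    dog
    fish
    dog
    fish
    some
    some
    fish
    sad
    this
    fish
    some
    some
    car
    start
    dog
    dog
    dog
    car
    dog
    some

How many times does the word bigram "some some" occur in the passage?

Scanning the 44 overlapping bigram windows for "some some":
  position 2–3: some some
  position 24–25: some some
  position 30–31: some some
  position 36–37: some some

4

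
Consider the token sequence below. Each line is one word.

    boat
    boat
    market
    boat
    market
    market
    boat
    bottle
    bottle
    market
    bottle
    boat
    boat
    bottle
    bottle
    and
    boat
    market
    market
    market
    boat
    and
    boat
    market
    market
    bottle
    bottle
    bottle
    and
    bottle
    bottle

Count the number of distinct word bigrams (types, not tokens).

31 tokens → 30 bigram windows in total.
Repeated bigrams (each contributes count−1 duplicates):
  bottle bottle: 5
  boat market: 4
  market market: 4
  market boat: 3
  and boat: 2
  boat boat: 2
  boat bottle: 2
  bottle and: 2
  … (1 more repeated)
17 duplicate windows → 30 − 17 = 13 distinct.

13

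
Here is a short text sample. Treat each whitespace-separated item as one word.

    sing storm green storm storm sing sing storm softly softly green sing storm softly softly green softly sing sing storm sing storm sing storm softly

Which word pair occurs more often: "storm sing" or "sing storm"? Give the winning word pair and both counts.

"storm sing": 3 occurrences
"sing storm": 6 occurrences

"sing storm" (6 vs 3)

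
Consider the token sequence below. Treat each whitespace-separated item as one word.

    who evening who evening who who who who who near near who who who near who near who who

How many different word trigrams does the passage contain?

10

19 tokens → 17 trigram windows in total.
Repeated trigrams (each contributes count−1 duplicates):
  who who who: 4
  near who who: 2
  who evening who: 2
  who near who: 2
  who who near: 2
7 duplicate windows → 17 − 7 = 10 distinct.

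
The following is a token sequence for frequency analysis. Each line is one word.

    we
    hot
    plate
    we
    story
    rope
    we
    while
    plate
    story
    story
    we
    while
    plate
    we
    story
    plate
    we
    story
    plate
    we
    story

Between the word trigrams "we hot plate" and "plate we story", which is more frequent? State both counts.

"plate we story" (4 vs 1)

"we hot plate": 1 occurrence
"plate we story": 4 occurrences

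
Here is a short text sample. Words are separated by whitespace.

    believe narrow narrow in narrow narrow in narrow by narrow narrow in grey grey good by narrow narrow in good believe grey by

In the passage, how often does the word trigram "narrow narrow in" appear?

4

Scanning the 21 overlapping trigram windows for "narrow narrow in":
  position 2–4: narrow narrow in
  position 5–7: narrow narrow in
  position 10–12: narrow narrow in
  position 17–19: narrow narrow in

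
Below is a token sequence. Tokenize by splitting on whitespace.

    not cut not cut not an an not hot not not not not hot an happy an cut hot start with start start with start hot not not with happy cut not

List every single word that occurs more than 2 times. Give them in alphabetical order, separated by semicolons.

Unigram counts meeting the condition (more than 2 times):
  an: 4
  cut: 4
  hot: 4
  not: 11
  start: 4
  with: 3

an; cut; hot; not; start; with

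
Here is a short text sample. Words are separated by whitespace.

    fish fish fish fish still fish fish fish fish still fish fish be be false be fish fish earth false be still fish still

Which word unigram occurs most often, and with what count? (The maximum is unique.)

"fish", 13 times

Unigram frequencies (highest first):
  fish: 13
  still: 4
  be: 4
  false: 2
  earth: 1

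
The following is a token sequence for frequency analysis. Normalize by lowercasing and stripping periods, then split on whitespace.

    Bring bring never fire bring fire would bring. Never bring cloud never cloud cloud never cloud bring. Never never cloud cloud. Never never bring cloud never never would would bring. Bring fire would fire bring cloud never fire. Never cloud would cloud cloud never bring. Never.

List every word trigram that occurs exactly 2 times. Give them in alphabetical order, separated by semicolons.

Trigram counts meeting the condition (exactly 2 times):
  bring fire would: 2
  cloud never cloud: 2
  cloud never never: 2
  never bring cloud: 2
  never cloud cloud: 2

bring fire would; cloud never cloud; cloud never never; never bring cloud; never cloud cloud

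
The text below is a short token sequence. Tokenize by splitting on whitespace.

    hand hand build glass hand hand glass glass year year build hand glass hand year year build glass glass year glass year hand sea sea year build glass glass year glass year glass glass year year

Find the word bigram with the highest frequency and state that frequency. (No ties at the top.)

Bigram frequencies (highest first):
  glass year: 6
  glass glass: 4
  build glass: 3
  year year: 3
  year build: 3
  year glass: 3
  … (10 more, each ≤ 2)

"glass year", 6 times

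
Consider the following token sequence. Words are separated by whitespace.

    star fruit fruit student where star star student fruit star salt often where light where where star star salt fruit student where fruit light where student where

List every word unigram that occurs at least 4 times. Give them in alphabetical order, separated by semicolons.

fruit; star; student; where

Unigram counts meeting the condition (at least 4 times):
  fruit: 5
  star: 6
  student: 4
  where: 7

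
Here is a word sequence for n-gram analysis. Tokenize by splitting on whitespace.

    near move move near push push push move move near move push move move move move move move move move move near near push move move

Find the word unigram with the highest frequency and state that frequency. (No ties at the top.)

"move", 16 times

Unigram frequencies (highest first):
  move: 16
  near: 5
  push: 5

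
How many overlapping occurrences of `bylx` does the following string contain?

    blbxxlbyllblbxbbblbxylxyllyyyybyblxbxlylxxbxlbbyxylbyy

Sliding a length-4 window over the 54 characters (51 positions):
  (no match at any position)

0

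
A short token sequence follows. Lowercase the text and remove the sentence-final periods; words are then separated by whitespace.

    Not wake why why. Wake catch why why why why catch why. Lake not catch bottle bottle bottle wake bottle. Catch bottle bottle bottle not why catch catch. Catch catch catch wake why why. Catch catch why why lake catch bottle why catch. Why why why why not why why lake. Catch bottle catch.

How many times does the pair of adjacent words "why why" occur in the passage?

10

Scanning the 53 overlapping bigram windows for "why why":
  position 3–4: why why
  position 7–8: why why
  position 8–9: why why
  position 9–10: why why
  position 33–34: why why
  position 37–38: why why
  position 44–45: why why
  position 45–46: why why
  position 46–47: why why
  position 49–50: why why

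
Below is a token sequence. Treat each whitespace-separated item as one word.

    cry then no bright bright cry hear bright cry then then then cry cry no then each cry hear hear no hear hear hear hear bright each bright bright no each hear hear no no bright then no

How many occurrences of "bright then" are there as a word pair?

1

Scanning the 37 overlapping bigram windows for "bright then":
  position 36–37: bright then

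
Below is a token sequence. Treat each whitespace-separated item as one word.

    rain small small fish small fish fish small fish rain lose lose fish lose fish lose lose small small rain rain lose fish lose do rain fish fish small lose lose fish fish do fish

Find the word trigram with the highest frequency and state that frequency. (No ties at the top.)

Trigram frequencies (highest first):
  lose fish lose: 3
  fish small fish: 2
  fish fish small: 2
  lose lose fish: 2
  rain small small: 1
  small small fish: 1
  … (22 more, each ≤ 1)

"lose fish lose", 3 times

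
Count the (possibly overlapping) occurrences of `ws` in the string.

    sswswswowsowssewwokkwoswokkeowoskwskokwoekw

Sliding a length-2 window over the 43 characters (42 positions):
  position 3–4: ws
  position 5–6: ws
  position 9–10: ws
  position 12–13: ws
  position 34–35: ws

5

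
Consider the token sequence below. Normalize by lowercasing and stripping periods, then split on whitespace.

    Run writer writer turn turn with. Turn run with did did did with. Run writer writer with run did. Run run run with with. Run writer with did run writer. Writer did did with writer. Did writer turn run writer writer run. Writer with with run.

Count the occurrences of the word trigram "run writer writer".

Scanning the 44 overlapping trigram windows for "run writer writer":
  position 1–3: run writer writer
  position 14–16: run writer writer
  position 29–31: run writer writer
  position 39–41: run writer writer

4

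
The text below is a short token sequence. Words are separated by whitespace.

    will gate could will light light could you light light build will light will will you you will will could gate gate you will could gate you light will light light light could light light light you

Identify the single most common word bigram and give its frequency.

"light light", 6 times

Bigram frequencies (highest first):
  light light: 6
  will light: 3
  light could: 2
  you light: 2
  light will: 2
  will will: 2
  … (15 more, each ≤ 2)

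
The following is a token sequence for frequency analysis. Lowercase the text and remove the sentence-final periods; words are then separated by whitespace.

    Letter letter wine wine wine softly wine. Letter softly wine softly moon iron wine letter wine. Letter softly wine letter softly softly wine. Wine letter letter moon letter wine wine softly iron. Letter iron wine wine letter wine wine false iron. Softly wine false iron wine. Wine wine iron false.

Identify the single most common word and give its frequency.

Unigram frequencies (highest first):
  wine: 20
  letter: 11
  softly: 8
  iron: 6
  false: 3
  moon: 2

"wine", 20 times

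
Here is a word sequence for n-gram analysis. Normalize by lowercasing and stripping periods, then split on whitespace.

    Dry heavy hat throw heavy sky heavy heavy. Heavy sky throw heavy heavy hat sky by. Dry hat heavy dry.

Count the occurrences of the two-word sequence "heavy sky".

2

Scanning the 19 overlapping bigram windows for "heavy sky":
  position 5–6: heavy sky
  position 9–10: heavy sky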